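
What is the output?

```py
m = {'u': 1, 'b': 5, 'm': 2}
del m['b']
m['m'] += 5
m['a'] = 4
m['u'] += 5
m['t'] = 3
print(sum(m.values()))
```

del 'b' → {'u': 1, 'm': 2}
m['m'] = 2+5 = 7 → {'u': 1, 'm': 7}
m['a'] = 4 → {'u': 1, 'm': 7, 'a': 4}
m['u'] = 1+5 = 6 → {'u': 6, 'm': 7, 'a': 4}
m['t'] = 3 → {'u': 6, 'm': 7, 'a': 4, 't': 3}
sum of values = 20

20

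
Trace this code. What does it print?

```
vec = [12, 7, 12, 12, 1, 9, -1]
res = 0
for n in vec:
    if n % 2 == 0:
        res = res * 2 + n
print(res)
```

n=12: even, res = 0*2+12 = 12
n=7: not even
n=12: even, res = 12*2+12 = 36
n=12: even, res = 36*2+12 = 84
n=1: not even
n=9: not even
n=-1: not even

84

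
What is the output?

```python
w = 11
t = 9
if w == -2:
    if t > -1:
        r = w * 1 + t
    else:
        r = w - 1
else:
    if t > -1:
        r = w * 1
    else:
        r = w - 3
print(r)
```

w=11, t=9
w == -2 is False; t > -1 is True
→ r = w * 1 = 11

11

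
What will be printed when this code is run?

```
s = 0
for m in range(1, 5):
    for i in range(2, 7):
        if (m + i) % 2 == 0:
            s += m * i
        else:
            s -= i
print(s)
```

m=1,i=2: odd sum, s = 0-2 = -2
m=1,i=3: even sum, s = (-2)+3 = 1
m=1,i=4: odd sum, s = 1-4 = -3
m=1,i=5: even sum, s = (-3)+5 = 2
m=1,i=6: odd sum, s = 2-6 = -4
m=2,i=2: even sum, s = (-4)+4 = 0
m=2,i=3: odd sum, s = 0-3 = -3
m=2,i=4: even sum, s = (-3)+8 = 5
m=2,i=5: odd sum, s = 5-5 = 0
m=2,i=6: even sum, s = 0+12 = 12
m=3,i=2: odd sum, s = 12-2 = 10
m=3,i=3: even sum, s = 10+9 = 19
m=3,i=4: odd sum, s = 19-4 = 15
m=3,i=5: even sum, s = 15+15 = 30
m=3,i=6: odd sum, s = 30-6 = 24
m=4,i=2: even sum, s = 24+8 = 32
m=4,i=3: odd sum, s = 32-3 = 29
m=4,i=4: even sum, s = 29+16 = 45
m=4,i=5: odd sum, s = 45-5 = 40
m=4,i=6: even sum, s = 40+24 = 64

64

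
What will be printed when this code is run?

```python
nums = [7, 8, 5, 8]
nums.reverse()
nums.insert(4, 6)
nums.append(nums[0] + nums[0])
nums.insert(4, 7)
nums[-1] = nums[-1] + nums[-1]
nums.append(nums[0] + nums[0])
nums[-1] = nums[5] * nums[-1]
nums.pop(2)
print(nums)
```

[8, 5, 7, 7, 6, 32, 96]

reverse → [8, 5, 8, 7]
insert 6 at 4 → [8, 5, 8, 7, 6]
append nums[0]+nums[0] = 8+8 = 16 → [8, 5, 8, 7, 6, 16]
insert 7 at 4 → [8, 5, 8, 7, 7, 6, 16]
nums[-1] = nums[-1]+nums[-1] = 16+16 = 32 → [8, 5, 8, 7, 7, 6, 32]
append nums[0]+nums[0] = 8+8 = 16 → [8, 5, 8, 7, 7, 6, 32, 16]
nums[-1] = nums[5]*nums[-1] = 6*16 = 96 → [8, 5, 8, 7, 7, 6, 32, 96]
pop(2) removes 8 → [8, 5, 7, 7, 6, 32, 96]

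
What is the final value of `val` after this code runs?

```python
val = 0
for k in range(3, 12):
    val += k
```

k=3: val = 0+3 = 3
k=4: val = 3+4 = 7
k=5: val = 7+5 = 12
k=6: val = 12+6 = 18
k=7: val = 18+7 = 25
k=8: val = 25+8 = 33
k=9: val = 33+9 = 42
k=10: val = 42+10 = 52
k=11: val = 52+11 = 63

63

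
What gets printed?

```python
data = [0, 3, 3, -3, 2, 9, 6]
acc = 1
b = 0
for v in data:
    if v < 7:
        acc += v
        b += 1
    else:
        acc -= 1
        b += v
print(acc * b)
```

165

v=0: <7, acc = 1+0 = 1; b=1
v=3: <7, acc = 1+3 = 4; b=2
v=3: <7, acc = 4+3 = 7; b=3
v=-3: <7, acc = 7+(-3) = 4; b=4
v=2: <7, acc = 4+2 = 6; b=5
v=9: not <7, acc = 6-1 = 5; b=14
v=6: <7, acc = 5+6 = 11; b=15
acc*b = 11*15 = 165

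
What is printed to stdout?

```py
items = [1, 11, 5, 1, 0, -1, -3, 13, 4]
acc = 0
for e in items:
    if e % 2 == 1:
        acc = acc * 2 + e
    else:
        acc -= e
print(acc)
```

503

e=1: odd, acc = 0*2+1 = 1
e=11: odd, acc = 1*2+11 = 13
e=5: odd, acc = 13*2+5 = 31
e=1: odd, acc = 31*2+1 = 63
e=0: not odd, acc = 63-0 = 63
e=-1: odd, acc = 63*2+(-1) = 125
e=-3: odd, acc = 125*2+(-3) = 247
e=13: odd, acc = 247*2+13 = 507
e=4: not odd, acc = 507-4 = 503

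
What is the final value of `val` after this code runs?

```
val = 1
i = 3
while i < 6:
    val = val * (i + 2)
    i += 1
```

i=3: val = 1*5 = 5
i=4: val = 5*6 = 30
i=5: val = 30*7 = 210

210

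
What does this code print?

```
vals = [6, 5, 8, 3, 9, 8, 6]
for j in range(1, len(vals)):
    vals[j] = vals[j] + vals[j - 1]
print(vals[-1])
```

45

j=1: vals[1] = 5+6 = 11 → [6, 11, 8, 3, 9, 8, 6]
j=2: vals[2] = 8+11 = 19 → [6, 11, 19, 3, 9, 8, 6]
j=3: vals[3] = 3+19 = 22 → [6, 11, 19, 22, 9, 8, 6]
j=4: vals[4] = 9+22 = 31 → [6, 11, 19, 22, 31, 8, 6]
j=5: vals[5] = 8+31 = 39 → [6, 11, 19, 22, 31, 39, 6]
j=6: vals[6] = 6+39 = 45 → [6, 11, 19, 22, 31, 39, 45]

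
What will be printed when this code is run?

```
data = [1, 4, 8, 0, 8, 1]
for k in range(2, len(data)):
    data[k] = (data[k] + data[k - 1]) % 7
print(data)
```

[1, 4, 5, 5, 6, 0]

k=2: data[2] = (8+4)%7 = 5 → [1, 4, 5, 0, 8, 1]
k=3: data[3] = (0+5)%7 = 5 → [1, 4, 5, 5, 8, 1]
k=4: data[4] = (8+5)%7 = 6 → [1, 4, 5, 5, 6, 1]
k=5: data[5] = (1+6)%7 = 0 → [1, 4, 5, 5, 6, 0]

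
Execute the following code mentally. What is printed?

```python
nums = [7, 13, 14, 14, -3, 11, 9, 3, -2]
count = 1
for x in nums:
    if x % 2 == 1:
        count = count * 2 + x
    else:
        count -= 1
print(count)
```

x=7: odd, count = 1*2+7 = 9
x=13: odd, count = 9*2+13 = 31
x=14: not odd, count = 31-1 = 30
x=14: not odd, count = 30-1 = 29
x=-3: odd, count = 29*2+(-3) = 55
x=11: odd, count = 55*2+11 = 121
x=9: odd, count = 121*2+9 = 251
x=3: odd, count = 251*2+3 = 505
x=-2: not odd, count = 505-1 = 504

504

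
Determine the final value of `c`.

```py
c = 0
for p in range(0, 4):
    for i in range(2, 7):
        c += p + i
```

p=0,i=2: c = 0+2 = 2
p=0,i=3: c = 2+3 = 5
p=0,i=4: c = 5+4 = 9
p=0,i=5: c = 9+5 = 14
p=0,i=6: c = 14+6 = 20
p=1,i=2: c = 20+3 = 23
p=1,i=3: c = 23+4 = 27
p=1,i=4: c = 27+5 = 32
p=1,i=5: c = 32+6 = 38
p=1,i=6: c = 38+7 = 45
p=2,i=2: c = 45+4 = 49
p=2,i=3: c = 49+5 = 54
p=2,i=4: c = 54+6 = 60
p=2,i=5: c = 60+7 = 67
p=2,i=6: c = 67+8 = 75
p=3,i=2: c = 75+5 = 80
p=3,i=3: c = 80+6 = 86
p=3,i=4: c = 86+7 = 93
p=3,i=5: c = 93+8 = 101
p=3,i=6: c = 101+9 = 110

110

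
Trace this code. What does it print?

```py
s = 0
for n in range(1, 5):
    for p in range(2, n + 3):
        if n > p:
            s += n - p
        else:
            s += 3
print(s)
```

n=1,p=2: not 1>2, s = 0+3 = 3
n=1,p=3: not 1>3, s = 3+3 = 6
n=2,p=2: not 2>2, s = 6+3 = 9
n=2,p=3: not 2>3, s = 9+3 = 12
n=2,p=4: not 2>4, s = 12+3 = 15
n=3,p=2: 3>2, s = 15+1 = 16
n=3,p=3: not 3>3, s = 16+3 = 19
n=3,p=4: not 3>4, s = 19+3 = 22
n=3,p=5: not 3>5, s = 22+3 = 25
n=4,p=2: 4>2, s = 25+2 = 27
n=4,p=3: 4>3, s = 27+1 = 28
n=4,p=4: not 4>4, s = 28+3 = 31
n=4,p=5: not 4>5, s = 31+3 = 34
n=4,p=6: not 4>6, s = 34+3 = 37

37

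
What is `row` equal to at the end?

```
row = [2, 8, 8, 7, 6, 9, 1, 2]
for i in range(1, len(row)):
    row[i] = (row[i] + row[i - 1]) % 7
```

[2, 3, 4, 4, 3, 5, 6, 1]

i=1: row[1] = (8+2)%7 = 3 → [2, 3, 8, 7, 6, 9, 1, 2]
i=2: row[2] = (8+3)%7 = 4 → [2, 3, 4, 7, 6, 9, 1, 2]
i=3: row[3] = (7+4)%7 = 4 → [2, 3, 4, 4, 6, 9, 1, 2]
i=4: row[4] = (6+4)%7 = 3 → [2, 3, 4, 4, 3, 9, 1, 2]
i=5: row[5] = (9+3)%7 = 5 → [2, 3, 4, 4, 3, 5, 1, 2]
i=6: row[6] = (1+5)%7 = 6 → [2, 3, 4, 4, 3, 5, 6, 2]
i=7: row[7] = (2+6)%7 = 1 → [2, 3, 4, 4, 3, 5, 6, 1]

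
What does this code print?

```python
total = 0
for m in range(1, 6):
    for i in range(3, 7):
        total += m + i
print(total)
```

150

m=1,i=3: total = 0+4 = 4
m=1,i=4: total = 4+5 = 9
m=1,i=5: total = 9+6 = 15
m=1,i=6: total = 15+7 = 22
m=2,i=3: total = 22+5 = 27
m=2,i=4: total = 27+6 = 33
m=2,i=5: total = 33+7 = 40
m=2,i=6: total = 40+8 = 48
m=3,i=3: total = 48+6 = 54
m=3,i=4: total = 54+7 = 61
m=3,i=5: total = 61+8 = 69
m=3,i=6: total = 69+9 = 78
m=4,i=3: total = 78+7 = 85
m=4,i=4: total = 85+8 = 93
m=4,i=5: total = 93+9 = 102
m=4,i=6: total = 102+10 = 112
m=5,i=3: total = 112+8 = 120
m=5,i=4: total = 120+9 = 129
m=5,i=5: total = 129+10 = 139
m=5,i=6: total = 139+11 = 150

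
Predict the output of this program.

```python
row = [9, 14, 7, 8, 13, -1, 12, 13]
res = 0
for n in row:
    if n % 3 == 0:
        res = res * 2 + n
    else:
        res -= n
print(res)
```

n=9: %3==0, res = 0*2+9 = 9
n=14: not %3==0, res = 9-14 = -5
n=7: not %3==0, res = (-5)-7 = -12
n=8: not %3==0, res = (-12)-8 = -20
n=13: not %3==0, res = (-20)-13 = -33
n=-1: not %3==0, res = (-33)-(-1) = -32
n=12: %3==0, res = (-32)*2+12 = -52
n=13: not %3==0, res = (-52)-13 = -65

-65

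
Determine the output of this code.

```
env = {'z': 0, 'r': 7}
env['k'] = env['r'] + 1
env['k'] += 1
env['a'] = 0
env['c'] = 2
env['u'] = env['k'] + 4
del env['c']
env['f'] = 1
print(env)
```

{'z': 0, 'r': 7, 'k': 9, 'a': 0, 'u': 13, 'f': 1}

env['k'] = env['r']+1 = 8 → {'z': 0, 'r': 7, 'k': 8}
env['k'] = 8+1 = 9 → {'z': 0, 'r': 7, 'k': 9}
env['a'] = 0 → {'z': 0, 'r': 7, 'k': 9, 'a': 0}
env['c'] = 2 → {'z': 0, 'r': 7, 'k': 9, 'a': 0, 'c': 2}
env['u'] = env['k']+4 = 13 → {'z': 0, 'r': 7, 'k': 9, 'a': 0, 'c': 2, 'u': 13}
del 'c' → {'z': 0, 'r': 7, 'k': 9, 'a': 0, 'u': 13}
env['f'] = 1 → {'z': 0, 'r': 7, 'k': 9, 'a': 0, 'u': 13, 'f': 1}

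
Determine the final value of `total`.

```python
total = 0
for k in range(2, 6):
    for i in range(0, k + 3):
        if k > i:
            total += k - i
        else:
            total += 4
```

82

k=2,i=0: 2>0, total = 0+2 = 2
k=2,i=1: 2>1, total = 2+1 = 3
k=2,i=2: not 2>2, total = 3+4 = 7
k=2,i=3: not 2>3, total = 7+4 = 11
k=2,i=4: not 2>4, total = 11+4 = 15
k=3,i=0: 3>0, total = 15+3 = 18
k=3,i=1: 3>1, total = 18+2 = 20
k=3,i=2: 3>2, total = 20+1 = 21
k=3,i=3: not 3>3, total = 21+4 = 25
k=3,i=4: not 3>4, total = 25+4 = 29
k=3,i=5: not 3>5, total = 29+4 = 33
k=4,i=0: 4>0, total = 33+4 = 37
k=4,i=1: 4>1, total = 37+3 = 40
k=4,i=2: 4>2, total = 40+2 = 42
k=4,i=3: 4>3, total = 42+1 = 43
k=4,i=4: not 4>4, total = 43+4 = 47
k=4,i=5: not 4>5, total = 47+4 = 51
k=4,i=6: not 4>6, total = 51+4 = 55
k=5,i=0: 5>0, total = 55+5 = 60
k=5,i=1: 5>1, total = 60+4 = 64
k=5,i=2: 5>2, total = 64+3 = 67
k=5,i=3: 5>3, total = 67+2 = 69
k=5,i=4: 5>4, total = 69+1 = 70
k=5,i=5: not 5>5, total = 70+4 = 74
k=5,i=6: not 5>6, total = 74+4 = 78
k=5,i=7: not 5>7, total = 78+4 = 82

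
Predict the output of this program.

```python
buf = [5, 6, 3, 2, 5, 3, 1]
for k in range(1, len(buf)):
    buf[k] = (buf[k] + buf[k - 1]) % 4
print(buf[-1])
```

k=1: buf[1] = (6+5)%4 = 3 → [5, 3, 3, 2, 5, 3, 1]
k=2: buf[2] = (3+3)%4 = 2 → [5, 3, 2, 2, 5, 3, 1]
k=3: buf[3] = (2+2)%4 = 0 → [5, 3, 2, 0, 5, 3, 1]
k=4: buf[4] = (5+0)%4 = 1 → [5, 3, 2, 0, 1, 3, 1]
k=5: buf[5] = (3+1)%4 = 0 → [5, 3, 2, 0, 1, 0, 1]
k=6: buf[6] = (1+0)%4 = 1 → [5, 3, 2, 0, 1, 0, 1]

1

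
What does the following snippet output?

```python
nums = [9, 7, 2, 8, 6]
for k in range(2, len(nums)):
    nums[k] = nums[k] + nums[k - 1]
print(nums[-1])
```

23

k=2: nums[2] = 2+7 = 9 → [9, 7, 9, 8, 6]
k=3: nums[3] = 8+9 = 17 → [9, 7, 9, 17, 6]
k=4: nums[4] = 6+17 = 23 → [9, 7, 9, 17, 23]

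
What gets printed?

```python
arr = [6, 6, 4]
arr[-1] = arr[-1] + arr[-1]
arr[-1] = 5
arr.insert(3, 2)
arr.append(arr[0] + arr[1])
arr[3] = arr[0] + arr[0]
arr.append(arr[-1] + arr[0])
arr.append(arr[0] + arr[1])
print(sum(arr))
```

arr[-1] = arr[-1]+arr[-1] = 4+4 = 8 → [6, 6, 8]
arr[-1] = 5 → [6, 6, 5]
insert 2 at 3 → [6, 6, 5, 2]
append arr[0]+arr[1] = 6+6 = 12 → [6, 6, 5, 2, 12]
arr[3] = arr[0]+arr[0] = 6+6 = 12 → [6, 6, 5, 12, 12]
append arr[-1]+arr[0] = 12+6 = 18 → [6, 6, 5, 12, 12, 18]
append arr[0]+arr[1] = 6+6 = 12 → [6, 6, 5, 12, 12, 18, 12]
sum = 71

71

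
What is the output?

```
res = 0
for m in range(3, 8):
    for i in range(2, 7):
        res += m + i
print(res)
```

225

m=3,i=2: res = 0+5 = 5
m=3,i=3: res = 5+6 = 11
m=3,i=4: res = 11+7 = 18
m=3,i=5: res = 18+8 = 26
m=3,i=6: res = 26+9 = 35
m=4,i=2: res = 35+6 = 41
m=4,i=3: res = 41+7 = 48
m=4,i=4: res = 48+8 = 56
m=4,i=5: res = 56+9 = 65
m=4,i=6: res = 65+10 = 75
m=5,i=2: res = 75+7 = 82
m=5,i=3: res = 82+8 = 90
m=5,i=4: res = 90+9 = 99
m=5,i=5: res = 99+10 = 109
m=5,i=6: res = 109+11 = 120
m=6,i=2: res = 120+8 = 128
m=6,i=3: res = 128+9 = 137
m=6,i=4: res = 137+10 = 147
m=6,i=5: res = 147+11 = 158
m=6,i=6: res = 158+12 = 170
m=7,i=2: res = 170+9 = 179
m=7,i=3: res = 179+10 = 189
m=7,i=4: res = 189+11 = 200
m=7,i=5: res = 200+12 = 212
m=7,i=6: res = 212+13 = 225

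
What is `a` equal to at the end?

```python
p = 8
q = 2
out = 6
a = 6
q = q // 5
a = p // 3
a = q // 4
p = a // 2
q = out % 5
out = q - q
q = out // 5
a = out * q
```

0

q = 2//5 = 0
a = 8//3 = 2
a = 0//4 = 0
p = 0//2 = 0
q = 6%5 = 1
out = 1-1 = 0
q = 0//5 = 0
a = 0*0 = 0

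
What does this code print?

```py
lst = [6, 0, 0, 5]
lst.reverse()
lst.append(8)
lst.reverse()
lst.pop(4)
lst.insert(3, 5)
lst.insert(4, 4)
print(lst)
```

reverse → [5, 0, 0, 6]
append 8 → [5, 0, 0, 6, 8]
reverse → [8, 6, 0, 0, 5]
pop(4) removes 5 → [8, 6, 0, 0]
insert 5 at 3 → [8, 6, 0, 5, 0]
insert 4 at 4 → [8, 6, 0, 5, 4, 0]

[8, 6, 0, 5, 4, 0]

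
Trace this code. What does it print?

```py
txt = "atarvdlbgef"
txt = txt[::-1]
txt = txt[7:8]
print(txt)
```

r

reverse → 'fegbldvrata'
slice [7:8] → 'r'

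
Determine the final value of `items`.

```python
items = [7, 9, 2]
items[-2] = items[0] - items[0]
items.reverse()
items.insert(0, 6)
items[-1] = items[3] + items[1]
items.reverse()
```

[9, 0, 2, 6]

items[-2] = items[0]-items[0] = 7-7 = 0 → [7, 0, 2]
reverse → [2, 0, 7]
insert 6 at 0 → [6, 2, 0, 7]
items[-1] = items[3]+items[1] = 7+2 = 9 → [6, 2, 0, 9]
reverse → [9, 0, 2, 6]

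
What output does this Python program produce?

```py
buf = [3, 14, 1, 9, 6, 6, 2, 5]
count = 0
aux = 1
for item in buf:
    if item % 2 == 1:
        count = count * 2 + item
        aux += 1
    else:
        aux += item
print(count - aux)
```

item=3: odd, count = 0*2+3 = 3; aux=2
item=14: not odd; aux=16
item=1: odd, count = 3*2+1 = 7; aux=17
item=9: odd, count = 7*2+9 = 23; aux=18
item=6: not odd; aux=24
item=6: not odd; aux=30
item=2: not odd; aux=32
item=5: odd, count = 23*2+5 = 51; aux=33
count-aux = 51-33 = 18

18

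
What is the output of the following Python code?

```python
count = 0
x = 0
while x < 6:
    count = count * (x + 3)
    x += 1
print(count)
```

0

x=0: count = 0*3 = 0
x=1: count = 0*4 = 0
x=2: count = 0*5 = 0
x=3: count = 0*6 = 0
x=4: count = 0*7 = 0
x=5: count = 0*8 = 0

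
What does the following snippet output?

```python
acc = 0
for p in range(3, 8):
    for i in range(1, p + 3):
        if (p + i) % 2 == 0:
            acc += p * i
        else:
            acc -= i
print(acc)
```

p=3,i=1: even sum, acc = 0+3 = 3
p=3,i=2: odd sum, acc = 3-2 = 1
p=3,i=3: even sum, acc = 1+9 = 10
p=3,i=4: odd sum, acc = 10-4 = 6
p=3,i=5: even sum, acc = 6+15 = 21
p=4,i=1: odd sum, acc = 21-1 = 20
p=4,i=2: even sum, acc = 20+8 = 28
p=4,i=3: odd sum, acc = 28-3 = 25
p=4,i=4: even sum, acc = 25+16 = 41
p=4,i=5: odd sum, acc = 41-5 = 36
p=4,i=6: even sum, acc = 36+24 = 60
p=5,i=1: even sum, acc = 60+5 = 65
p=5,i=2: odd sum, acc = 65-2 = 63
p=5,i=3: even sum, acc = 63+15 = 78
p=5,i=4: odd sum, acc = 78-4 = 74
p=5,i=5: even sum, acc = 74+25 = 99
p=5,i=6: odd sum, acc = 99-6 = 93
p=5,i=7: even sum, acc = 93+35 = 128
p=6,i=1: odd sum, acc = 128-1 = 127
p=6,i=2: even sum, acc = 127+12 = 139
p=6,i=3: odd sum, acc = 139-3 = 136
p=6,i=4: even sum, acc = 136+24 = 160
p=6,i=5: odd sum, acc = 160-5 = 155
p=6,i=6: even sum, acc = 155+36 = 191
p=6,i=7: odd sum, acc = 191-7 = 184
p=6,i=8: even sum, acc = 184+48 = 232
p=7,i=1: even sum, acc = 232+7 = 239
p=7,i=2: odd sum, acc = 239-2 = 237
p=7,i=3: even sum, acc = 237+21 = 258
p=7,i=4: odd sum, acc = 258-4 = 254
p=7,i=5: even sum, acc = 254+35 = 289
p=7,i=6: odd sum, acc = 289-6 = 283
p=7,i=7: even sum, acc = 283+49 = 332
p=7,i=8: odd sum, acc = 332-8 = 324
p=7,i=9: even sum, acc = 324+63 = 387

387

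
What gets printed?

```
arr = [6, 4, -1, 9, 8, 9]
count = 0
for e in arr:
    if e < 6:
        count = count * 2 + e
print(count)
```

7

e=6: not <6
e=4: <6, count = 0*2+4 = 4
e=-1: <6, count = 4*2+(-1) = 7
e=9: not <6
e=8: not <6
e=9: not <6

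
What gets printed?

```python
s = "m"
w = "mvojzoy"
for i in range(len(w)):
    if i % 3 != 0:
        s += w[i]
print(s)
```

mvozo

i=0: skip
i=1: add 'v' → 'mv'
i=2: add 'o' → 'mvo'
i=3: skip
i=4: add 'z' → 'mvoz'
i=5: add 'o' → 'mvozo'
i=6: skip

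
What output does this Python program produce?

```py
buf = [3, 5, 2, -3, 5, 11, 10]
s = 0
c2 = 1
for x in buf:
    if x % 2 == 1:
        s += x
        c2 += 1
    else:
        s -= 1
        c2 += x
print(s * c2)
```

x=3: odd, s = 0+3 = 3; c2=2
x=5: odd, s = 3+5 = 8; c2=3
x=2: not odd, s = 8-1 = 7; c2=5
x=-3: odd, s = 7+(-3) = 4; c2=6
x=5: odd, s = 4+5 = 9; c2=7
x=11: odd, s = 9+11 = 20; c2=8
x=10: not odd, s = 20-1 = 19; c2=18
s*c2 = 19*18 = 342

342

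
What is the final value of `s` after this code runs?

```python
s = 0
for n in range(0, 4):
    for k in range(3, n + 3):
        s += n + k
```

36

n=1,k=3: s = 0+4 = 4
n=2,k=3: s = 4+5 = 9
n=2,k=4: s = 9+6 = 15
n=3,k=3: s = 15+6 = 21
n=3,k=4: s = 21+7 = 28
n=3,k=5: s = 28+8 = 36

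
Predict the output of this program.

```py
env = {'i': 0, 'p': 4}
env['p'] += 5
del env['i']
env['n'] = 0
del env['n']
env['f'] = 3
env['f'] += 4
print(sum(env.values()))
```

16

env['p'] = 4+5 = 9 → {'i': 0, 'p': 9}
del 'i' → {'p': 9}
env['n'] = 0 → {'p': 9, 'n': 0}
del 'n' → {'p': 9}
env['f'] = 3 → {'p': 9, 'f': 3}
env['f'] = 3+4 = 7 → {'p': 9, 'f': 7}
sum of values = 16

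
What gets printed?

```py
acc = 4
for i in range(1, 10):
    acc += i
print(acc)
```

49

i=1: acc = 4+1 = 5
i=2: acc = 5+2 = 7
i=3: acc = 7+3 = 10
i=4: acc = 10+4 = 14
i=5: acc = 14+5 = 19
i=6: acc = 19+6 = 25
i=7: acc = 25+7 = 32
i=8: acc = 32+8 = 40
i=9: acc = 40+9 = 49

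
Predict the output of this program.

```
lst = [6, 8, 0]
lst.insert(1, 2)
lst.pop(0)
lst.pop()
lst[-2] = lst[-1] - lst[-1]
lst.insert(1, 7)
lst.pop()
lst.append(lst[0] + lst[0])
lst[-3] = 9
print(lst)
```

[9, 7, 0]

insert 2 at 1 → [6, 2, 8, 0]
pop(0) removes 6 → [2, 8, 0]
pop() removes 0 → [2, 8]
lst[-2] = lst[-1]-lst[-1] = 8-8 = 0 → [0, 8]
insert 7 at 1 → [0, 7, 8]
pop() removes 8 → [0, 7]
append lst[0]+lst[0] = 0+0 = 0 → [0, 7, 0]
lst[-3] = 9 → [9, 7, 0]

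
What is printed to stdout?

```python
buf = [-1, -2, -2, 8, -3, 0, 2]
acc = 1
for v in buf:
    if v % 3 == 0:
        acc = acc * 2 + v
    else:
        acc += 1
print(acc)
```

v=-1: not %3==0, acc = 1+1 = 2
v=-2: not %3==0, acc = 2+1 = 3
v=-2: not %3==0, acc = 3+1 = 4
v=8: not %3==0, acc = 4+1 = 5
v=-3: %3==0, acc = 5*2+(-3) = 7
v=0: %3==0, acc = 7*2+0 = 14
v=2: not %3==0, acc = 14+1 = 15

15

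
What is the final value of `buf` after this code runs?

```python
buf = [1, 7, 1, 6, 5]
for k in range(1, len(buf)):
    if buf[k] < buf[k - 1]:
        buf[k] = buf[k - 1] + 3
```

[1, 7, 10, 13, 16]

k=1: 7>=1, unchanged → [1, 7, 1, 6, 5]
k=2: 1<7, buf[2] = 7+3 = 10 → [1, 7, 10, 6, 5]
k=3: 6<10, buf[3] = 10+3 = 13 → [1, 7, 10, 13, 5]
k=4: 5<13, buf[4] = 13+3 = 16 → [1, 7, 10, 13, 16]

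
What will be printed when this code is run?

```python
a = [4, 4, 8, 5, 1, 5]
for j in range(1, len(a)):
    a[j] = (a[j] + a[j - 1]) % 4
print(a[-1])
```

j=1: a[1] = (4+4)%4 = 0 → [4, 0, 8, 5, 1, 5]
j=2: a[2] = (8+0)%4 = 0 → [4, 0, 0, 5, 1, 5]
j=3: a[3] = (5+0)%4 = 1 → [4, 0, 0, 1, 1, 5]
j=4: a[4] = (1+1)%4 = 2 → [4, 0, 0, 1, 2, 5]
j=5: a[5] = (5+2)%4 = 3 → [4, 0, 0, 1, 2, 3]

3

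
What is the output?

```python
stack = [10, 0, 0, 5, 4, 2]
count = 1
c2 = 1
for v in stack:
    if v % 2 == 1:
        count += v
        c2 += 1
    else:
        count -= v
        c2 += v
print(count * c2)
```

v=10: not odd, count = 1-10 = -9; c2=11
v=0: not odd, count = (-9)-0 = -9; c2=11
v=0: not odd, count = (-9)-0 = -9; c2=11
v=5: odd, count = (-9)+5 = -4; c2=12
v=4: not odd, count = (-4)-4 = -8; c2=16
v=2: not odd, count = (-8)-2 = -10; c2=18
count*c2 = (-10)*18 = -180

-180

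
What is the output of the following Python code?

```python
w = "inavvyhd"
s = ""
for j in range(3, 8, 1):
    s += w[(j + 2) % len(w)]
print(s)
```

yhdin

j=3: add w[5]='y' → 'y'
j=4: add w[6]='h' → 'yh'
j=5: add w[7]='d' → 'yhd'
j=6: add w[0]='i' → 'yhdi'
j=7: add w[1]='n' → 'yhdin'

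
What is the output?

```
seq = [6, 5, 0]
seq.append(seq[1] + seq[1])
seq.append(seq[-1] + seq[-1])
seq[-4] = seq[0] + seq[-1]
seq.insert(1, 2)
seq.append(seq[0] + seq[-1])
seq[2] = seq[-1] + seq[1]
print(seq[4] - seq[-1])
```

-16

append seq[1]+seq[1] = 5+5 = 10 → [6, 5, 0, 10]
append seq[-1]+seq[-1] = 10+10 = 20 → [6, 5, 0, 10, 20]
seq[-4] = seq[0]+seq[-1] = 6+20 = 26 → [6, 26, 0, 10, 20]
insert 2 at 1 → [6, 2, 26, 0, 10, 20]
append seq[0]+seq[-1] = 6+20 = 26 → [6, 2, 26, 0, 10, 20, 26]
seq[2] = seq[-1]+seq[1] = 26+2 = 28 → [6, 2, 28, 0, 10, 20, 26]
seq[4]-seq[-1] = 10-26 = -16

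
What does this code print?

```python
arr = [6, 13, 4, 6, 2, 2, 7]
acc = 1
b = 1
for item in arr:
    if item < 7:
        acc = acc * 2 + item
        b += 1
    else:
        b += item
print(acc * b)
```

item=6: <7, acc = 1*2+6 = 8; b=2
item=13: not <7; b=15
item=4: <7, acc = 8*2+4 = 20; b=16
item=6: <7, acc = 20*2+6 = 46; b=17
item=2: <7, acc = 46*2+2 = 94; b=18
item=2: <7, acc = 94*2+2 = 190; b=19
item=7: not <7; b=26
acc*b = 190*26 = 4940

4940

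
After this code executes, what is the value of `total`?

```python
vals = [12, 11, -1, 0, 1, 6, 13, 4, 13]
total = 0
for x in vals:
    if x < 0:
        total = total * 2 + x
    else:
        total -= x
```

x=12: not <0, total = 0-12 = -12
x=11: not <0, total = (-12)-11 = -23
x=-1: <0, total = (-23)*2+(-1) = -47
x=0: not <0, total = (-47)-0 = -47
x=1: not <0, total = (-47)-1 = -48
x=6: not <0, total = (-48)-6 = -54
x=13: not <0, total = (-54)-13 = -67
x=4: not <0, total = (-67)-4 = -71
x=13: not <0, total = (-71)-13 = -84

-84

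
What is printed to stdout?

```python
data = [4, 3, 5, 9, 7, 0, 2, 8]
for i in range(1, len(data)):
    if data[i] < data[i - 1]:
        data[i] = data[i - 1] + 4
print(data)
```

[4, 8, 12, 16, 20, 24, 28, 32]

i=1: 3<4, data[1] = 4+4 = 8 → [4, 8, 5, 9, 7, 0, 2, 8]
i=2: 5<8, data[2] = 8+4 = 12 → [4, 8, 12, 9, 7, 0, 2, 8]
i=3: 9<12, data[3] = 12+4 = 16 → [4, 8, 12, 16, 7, 0, 2, 8]
i=4: 7<16, data[4] = 16+4 = 20 → [4, 8, 12, 16, 20, 0, 2, 8]
i=5: 0<20, data[5] = 20+4 = 24 → [4, 8, 12, 16, 20, 24, 2, 8]
i=6: 2<24, data[6] = 24+4 = 28 → [4, 8, 12, 16, 20, 24, 28, 8]
i=7: 8<28, data[7] = 28+4 = 32 → [4, 8, 12, 16, 20, 24, 28, 32]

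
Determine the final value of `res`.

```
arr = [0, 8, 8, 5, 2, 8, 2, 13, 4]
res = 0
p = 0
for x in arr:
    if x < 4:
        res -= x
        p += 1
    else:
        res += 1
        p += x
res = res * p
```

x=0: <4, res = 0-0 = 0; p=1
x=8: not <4, res = 0+1 = 1; p=9
x=8: not <4, res = 1+1 = 2; p=17
x=5: not <4, res = 2+1 = 3; p=22
x=2: <4, res = 3-2 = 1; p=23
x=8: not <4, res = 1+1 = 2; p=31
x=2: <4, res = 2-2 = 0; p=32
x=13: not <4, res = 0+1 = 1; p=45
x=4: not <4, res = 1+1 = 2; p=49
res*p = 2*49 = 98

98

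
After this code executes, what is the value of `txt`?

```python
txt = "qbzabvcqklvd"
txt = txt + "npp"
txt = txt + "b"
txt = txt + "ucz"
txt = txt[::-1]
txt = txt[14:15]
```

+ 'npp' → 'qbzabvcqklvdnpp'
+ 'b' → 'qbzabvcqklvdnppb'
+ 'ucz' → 'qbzabvcqklvdnppbucz'
reverse → 'zcubppndvlkqcvbazbq'
slice [14:15] → 'b'

'b'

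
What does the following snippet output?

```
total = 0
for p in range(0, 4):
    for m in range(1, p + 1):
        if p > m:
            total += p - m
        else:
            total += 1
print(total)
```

p=1,m=1: not 1>1, total = 0+1 = 1
p=2,m=1: 2>1, total = 1+1 = 2
p=2,m=2: not 2>2, total = 2+1 = 3
p=3,m=1: 3>1, total = 3+2 = 5
p=3,m=2: 3>2, total = 5+1 = 6
p=3,m=3: not 3>3, total = 6+1 = 7

7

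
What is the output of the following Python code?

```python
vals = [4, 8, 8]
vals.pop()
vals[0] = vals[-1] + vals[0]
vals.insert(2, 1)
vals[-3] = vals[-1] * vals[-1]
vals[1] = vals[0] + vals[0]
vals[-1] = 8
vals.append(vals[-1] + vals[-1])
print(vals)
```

pop() removes 8 → [4, 8]
vals[0] = vals[-1]+vals[0] = 8+4 = 12 → [12, 8]
insert 1 at 2 → [12, 8, 1]
vals[-3] = vals[-1]*vals[-1] = 1*1 = 1 → [1, 8, 1]
vals[1] = vals[0]+vals[0] = 1+1 = 2 → [1, 2, 1]
vals[-1] = 8 → [1, 2, 8]
append vals[-1]+vals[-1] = 8+8 = 16 → [1, 2, 8, 16]

[1, 2, 8, 16]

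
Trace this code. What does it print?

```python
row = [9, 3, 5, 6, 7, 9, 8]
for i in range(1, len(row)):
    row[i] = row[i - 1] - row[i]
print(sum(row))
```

i=1: row[1] = 9-3 = 6 → [9, 6, 5, 6, 7, 9, 8]
i=2: row[2] = 6-5 = 1 → [9, 6, 1, 6, 7, 9, 8]
i=3: row[3] = 1-6 = -5 → [9, 6, 1, -5, 7, 9, 8]
i=4: row[4] = (-5)-7 = -12 → [9, 6, 1, -5, -12, 9, 8]
i=5: row[5] = (-12)-9 = -21 → [9, 6, 1, -5, -12, -21, 8]
i=6: row[6] = (-21)-8 = -29 → [9, 6, 1, -5, -12, -21, -29]
sum = -51

-51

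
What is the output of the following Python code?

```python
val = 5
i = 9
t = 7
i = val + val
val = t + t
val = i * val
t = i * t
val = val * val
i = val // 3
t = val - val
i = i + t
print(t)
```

0

i = 5+5 = 10
val = 7+7 = 14
val = 10*14 = 140
t = 10*7 = 70
val = 140*140 = 19600
i = 19600//3 = 6533
t = 19600-19600 = 0
i = 6533+0 = 6533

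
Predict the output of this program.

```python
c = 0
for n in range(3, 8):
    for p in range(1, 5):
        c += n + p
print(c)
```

150

n=3,p=1: c = 0+4 = 4
n=3,p=2: c = 4+5 = 9
n=3,p=3: c = 9+6 = 15
n=3,p=4: c = 15+7 = 22
n=4,p=1: c = 22+5 = 27
n=4,p=2: c = 27+6 = 33
n=4,p=3: c = 33+7 = 40
n=4,p=4: c = 40+8 = 48
n=5,p=1: c = 48+6 = 54
n=5,p=2: c = 54+7 = 61
n=5,p=3: c = 61+8 = 69
n=5,p=4: c = 69+9 = 78
n=6,p=1: c = 78+7 = 85
n=6,p=2: c = 85+8 = 93
n=6,p=3: c = 93+9 = 102
n=6,p=4: c = 102+10 = 112
n=7,p=1: c = 112+8 = 120
n=7,p=2: c = 120+9 = 129
n=7,p=3: c = 129+10 = 139
n=7,p=4: c = 139+11 = 150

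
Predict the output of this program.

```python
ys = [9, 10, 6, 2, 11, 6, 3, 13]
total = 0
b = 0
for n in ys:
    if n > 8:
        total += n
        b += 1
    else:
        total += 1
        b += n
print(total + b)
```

68

n=9: >8, total = 0+9 = 9; b=1
n=10: >8, total = 9+10 = 19; b=2
n=6: not >8, total = 19+1 = 20; b=8
n=2: not >8, total = 20+1 = 21; b=10
n=11: >8, total = 21+11 = 32; b=11
n=6: not >8, total = 32+1 = 33; b=17
n=3: not >8, total = 33+1 = 34; b=20
n=13: >8, total = 34+13 = 47; b=21
total+b = 47+21 = 68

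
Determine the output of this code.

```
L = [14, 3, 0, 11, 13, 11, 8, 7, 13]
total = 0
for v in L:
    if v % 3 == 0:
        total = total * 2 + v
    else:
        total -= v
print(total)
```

-113

v=14: not %3==0, total = 0-14 = -14
v=3: %3==0, total = (-14)*2+3 = -25
v=0: %3==0, total = (-25)*2+0 = -50
v=11: not %3==0, total = (-50)-11 = -61
v=13: not %3==0, total = (-61)-13 = -74
v=11: not %3==0, total = (-74)-11 = -85
v=8: not %3==0, total = (-85)-8 = -93
v=7: not %3==0, total = (-93)-7 = -100
v=13: not %3==0, total = (-100)-13 = -113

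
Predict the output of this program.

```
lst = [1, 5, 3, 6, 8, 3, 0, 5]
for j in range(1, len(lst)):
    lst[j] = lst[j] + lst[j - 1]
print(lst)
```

j=1: lst[1] = 5+1 = 6 → [1, 6, 3, 6, 8, 3, 0, 5]
j=2: lst[2] = 3+6 = 9 → [1, 6, 9, 6, 8, 3, 0, 5]
j=3: lst[3] = 6+9 = 15 → [1, 6, 9, 15, 8, 3, 0, 5]
j=4: lst[4] = 8+15 = 23 → [1, 6, 9, 15, 23, 3, 0, 5]
j=5: lst[5] = 3+23 = 26 → [1, 6, 9, 15, 23, 26, 0, 5]
j=6: lst[6] = 0+26 = 26 → [1, 6, 9, 15, 23, 26, 26, 5]
j=7: lst[7] = 5+26 = 31 → [1, 6, 9, 15, 23, 26, 26, 31]

[1, 6, 9, 15, 23, 26, 26, 31]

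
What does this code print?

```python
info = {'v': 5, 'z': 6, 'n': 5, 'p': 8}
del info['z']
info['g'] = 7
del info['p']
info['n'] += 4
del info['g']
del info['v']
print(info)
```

{'n': 9}

del 'z' → {'v': 5, 'n': 5, 'p': 8}
info['g'] = 7 → {'v': 5, 'n': 5, 'p': 8, 'g': 7}
del 'p' → {'v': 5, 'n': 5, 'g': 7}
info['n'] = 5+4 = 9 → {'v': 5, 'n': 9, 'g': 7}
del 'g' → {'v': 5, 'n': 9}
del 'v' → {'n': 9}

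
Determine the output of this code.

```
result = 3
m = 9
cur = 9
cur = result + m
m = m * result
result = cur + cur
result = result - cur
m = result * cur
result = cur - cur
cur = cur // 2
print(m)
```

144

cur = 3+9 = 12
m = 9*3 = 27
result = 12+12 = 24
result = 24-12 = 12
m = 12*12 = 144
result = 12-12 = 0
cur = 12//2 = 6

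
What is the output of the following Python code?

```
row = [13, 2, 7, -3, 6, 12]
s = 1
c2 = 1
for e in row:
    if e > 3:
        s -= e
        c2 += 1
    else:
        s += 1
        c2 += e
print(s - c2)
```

e=13: >3, s = 1-13 = -12; c2=2
e=2: not >3, s = (-12)+1 = -11; c2=4
e=7: >3, s = (-11)-7 = -18; c2=5
e=-3: not >3, s = (-18)+1 = -17; c2=2
e=6: >3, s = (-17)-6 = -23; c2=3
e=12: >3, s = (-23)-12 = -35; c2=4
s-c2 = (-35)-4 = -39

-39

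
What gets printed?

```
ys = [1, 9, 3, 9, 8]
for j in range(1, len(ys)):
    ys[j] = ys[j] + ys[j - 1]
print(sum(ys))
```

j=1: ys[1] = 9+1 = 10 → [1, 10, 3, 9, 8]
j=2: ys[2] = 3+10 = 13 → [1, 10, 13, 9, 8]
j=3: ys[3] = 9+13 = 22 → [1, 10, 13, 22, 8]
j=4: ys[4] = 8+22 = 30 → [1, 10, 13, 22, 30]
sum = 76

76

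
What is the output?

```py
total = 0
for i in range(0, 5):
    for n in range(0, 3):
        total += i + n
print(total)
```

45

i=0,n=0: total = 0+0 = 0
i=0,n=1: total = 0+1 = 1
i=0,n=2: total = 1+2 = 3
i=1,n=0: total = 3+1 = 4
i=1,n=1: total = 4+2 = 6
i=1,n=2: total = 6+3 = 9
i=2,n=0: total = 9+2 = 11
i=2,n=1: total = 11+3 = 14
i=2,n=2: total = 14+4 = 18
i=3,n=0: total = 18+3 = 21
i=3,n=1: total = 21+4 = 25
i=3,n=2: total = 25+5 = 30
i=4,n=0: total = 30+4 = 34
i=4,n=1: total = 34+5 = 39
i=4,n=2: total = 39+6 = 45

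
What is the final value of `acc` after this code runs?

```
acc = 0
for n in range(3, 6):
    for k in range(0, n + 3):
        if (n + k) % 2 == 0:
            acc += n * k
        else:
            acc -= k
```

128

n=3,k=0: odd sum, acc = 0-0 = 0
n=3,k=1: even sum, acc = 0+3 = 3
n=3,k=2: odd sum, acc = 3-2 = 1
n=3,k=3: even sum, acc = 1+9 = 10
n=3,k=4: odd sum, acc = 10-4 = 6
n=3,k=5: even sum, acc = 6+15 = 21
n=4,k=0: even sum, acc = 21+0 = 21
n=4,k=1: odd sum, acc = 21-1 = 20
n=4,k=2: even sum, acc = 20+8 = 28
n=4,k=3: odd sum, acc = 28-3 = 25
n=4,k=4: even sum, acc = 25+16 = 41
n=4,k=5: odd sum, acc = 41-5 = 36
n=4,k=6: even sum, acc = 36+24 = 60
n=5,k=0: odd sum, acc = 60-0 = 60
n=5,k=1: even sum, acc = 60+5 = 65
n=5,k=2: odd sum, acc = 65-2 = 63
n=5,k=3: even sum, acc = 63+15 = 78
n=5,k=4: odd sum, acc = 78-4 = 74
n=5,k=5: even sum, acc = 74+25 = 99
n=5,k=6: odd sum, acc = 99-6 = 93
n=5,k=7: even sum, acc = 93+35 = 128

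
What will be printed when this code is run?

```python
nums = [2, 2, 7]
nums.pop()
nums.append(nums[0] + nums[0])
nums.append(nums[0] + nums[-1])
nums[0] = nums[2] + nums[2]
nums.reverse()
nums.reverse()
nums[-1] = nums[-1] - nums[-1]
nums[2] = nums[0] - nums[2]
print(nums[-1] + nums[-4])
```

8

pop() removes 7 → [2, 2]
append nums[0]+nums[0] = 2+2 = 4 → [2, 2, 4]
append nums[0]+nums[-1] = 2+4 = 6 → [2, 2, 4, 6]
nums[0] = nums[2]+nums[2] = 4+4 = 8 → [8, 2, 4, 6]
reverse → [6, 4, 2, 8]
reverse → [8, 2, 4, 6]
nums[-1] = nums[-1]-nums[-1] = 6-6 = 0 → [8, 2, 4, 0]
nums[2] = nums[0]-nums[2] = 8-4 = 4 → [8, 2, 4, 0]
nums[-1]+nums[-4] = 0+8 = 8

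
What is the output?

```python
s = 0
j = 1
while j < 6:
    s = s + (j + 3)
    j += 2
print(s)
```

j=1: s = 0+4 = 4
j=3: s = 4+6 = 10
j=5: s = 10+8 = 18

18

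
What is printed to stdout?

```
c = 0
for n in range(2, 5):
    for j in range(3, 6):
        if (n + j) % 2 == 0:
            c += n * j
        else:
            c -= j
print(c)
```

n=2,j=3: odd sum, c = 0-3 = -3
n=2,j=4: even sum, c = (-3)+8 = 5
n=2,j=5: odd sum, c = 5-5 = 0
n=3,j=3: even sum, c = 0+9 = 9
n=3,j=4: odd sum, c = 9-4 = 5
n=3,j=5: even sum, c = 5+15 = 20
n=4,j=3: odd sum, c = 20-3 = 17
n=4,j=4: even sum, c = 17+16 = 33
n=4,j=5: odd sum, c = 33-5 = 28

28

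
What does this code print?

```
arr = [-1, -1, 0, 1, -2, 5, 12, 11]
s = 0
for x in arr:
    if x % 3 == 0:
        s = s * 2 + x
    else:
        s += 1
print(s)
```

x=-1: not %3==0, s = 0+1 = 1
x=-1: not %3==0, s = 1+1 = 2
x=0: %3==0, s = 2*2+0 = 4
x=1: not %3==0, s = 4+1 = 5
x=-2: not %3==0, s = 5+1 = 6
x=5: not %3==0, s = 6+1 = 7
x=12: %3==0, s = 7*2+12 = 26
x=11: not %3==0, s = 26+1 = 27

27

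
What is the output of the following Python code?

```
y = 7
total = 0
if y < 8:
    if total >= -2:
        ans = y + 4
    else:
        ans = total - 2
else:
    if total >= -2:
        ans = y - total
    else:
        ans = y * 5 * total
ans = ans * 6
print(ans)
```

66

y=7, total=0
y < 8 is True; total >= -2 is True
→ ans = y + 4 = 11
ans = 11*6 = 66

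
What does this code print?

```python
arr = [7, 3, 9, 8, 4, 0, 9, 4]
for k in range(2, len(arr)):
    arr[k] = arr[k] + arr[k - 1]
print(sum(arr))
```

160

k=2: arr[2] = 9+3 = 12 → [7, 3, 12, 8, 4, 0, 9, 4]
k=3: arr[3] = 8+12 = 20 → [7, 3, 12, 20, 4, 0, 9, 4]
k=4: arr[4] = 4+20 = 24 → [7, 3, 12, 20, 24, 0, 9, 4]
k=5: arr[5] = 0+24 = 24 → [7, 3, 12, 20, 24, 24, 9, 4]
k=6: arr[6] = 9+24 = 33 → [7, 3, 12, 20, 24, 24, 33, 4]
k=7: arr[7] = 4+33 = 37 → [7, 3, 12, 20, 24, 24, 33, 37]
sum = 160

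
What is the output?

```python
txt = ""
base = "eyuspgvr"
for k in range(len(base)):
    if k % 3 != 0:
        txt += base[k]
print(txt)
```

k=0: skip
k=1: add 'y' → 'y'
k=2: add 'u' → 'yu'
k=3: skip
k=4: add 'p' → 'yup'
k=5: add 'g' → 'yupg'
k=6: skip
k=7: add 'r' → 'yupgr'

yupgr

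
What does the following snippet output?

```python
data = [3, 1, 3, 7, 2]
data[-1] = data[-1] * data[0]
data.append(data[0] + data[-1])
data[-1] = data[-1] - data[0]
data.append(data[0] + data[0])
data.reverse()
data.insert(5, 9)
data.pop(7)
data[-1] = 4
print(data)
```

[6, 6, 6, 7, 3, 9, 4]

data[-1] = data[-1]*data[0] = 2*3 = 6 → [3, 1, 3, 7, 6]
append data[0]+data[-1] = 3+6 = 9 → [3, 1, 3, 7, 6, 9]
data[-1] = data[-1]-data[0] = 9-3 = 6 → [3, 1, 3, 7, 6, 6]
append data[0]+data[0] = 3+3 = 6 → [3, 1, 3, 7, 6, 6, 6]
reverse → [6, 6, 6, 7, 3, 1, 3]
insert 9 at 5 → [6, 6, 6, 7, 3, 9, 1, 3]
pop(7) removes 3 → [6, 6, 6, 7, 3, 9, 1]
data[-1] = 4 → [6, 6, 6, 7, 3, 9, 4]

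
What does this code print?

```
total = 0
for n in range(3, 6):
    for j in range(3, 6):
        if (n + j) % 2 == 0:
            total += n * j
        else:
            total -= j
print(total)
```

64

n=3,j=3: even sum, total = 0+9 = 9
n=3,j=4: odd sum, total = 9-4 = 5
n=3,j=5: even sum, total = 5+15 = 20
n=4,j=3: odd sum, total = 20-3 = 17
n=4,j=4: even sum, total = 17+16 = 33
n=4,j=5: odd sum, total = 33-5 = 28
n=5,j=3: even sum, total = 28+15 = 43
n=5,j=4: odd sum, total = 43-4 = 39
n=5,j=5: even sum, total = 39+25 = 64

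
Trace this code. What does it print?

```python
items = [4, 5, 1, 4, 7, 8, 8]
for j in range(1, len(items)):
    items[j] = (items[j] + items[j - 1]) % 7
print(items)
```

j=1: items[1] = (5+4)%7 = 2 → [4, 2, 1, 4, 7, 8, 8]
j=2: items[2] = (1+2)%7 = 3 → [4, 2, 3, 4, 7, 8, 8]
j=3: items[3] = (4+3)%7 = 0 → [4, 2, 3, 0, 7, 8, 8]
j=4: items[4] = (7+0)%7 = 0 → [4, 2, 3, 0, 0, 8, 8]
j=5: items[5] = (8+0)%7 = 1 → [4, 2, 3, 0, 0, 1, 8]
j=6: items[6] = (8+1)%7 = 2 → [4, 2, 3, 0, 0, 1, 2]

[4, 2, 3, 0, 0, 1, 2]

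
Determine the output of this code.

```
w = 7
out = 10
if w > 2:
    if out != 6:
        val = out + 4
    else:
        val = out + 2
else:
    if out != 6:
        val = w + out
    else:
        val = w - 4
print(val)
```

w=7, out=10
w > 2 is True; out != 6 is True
→ val = out + 4 = 14

14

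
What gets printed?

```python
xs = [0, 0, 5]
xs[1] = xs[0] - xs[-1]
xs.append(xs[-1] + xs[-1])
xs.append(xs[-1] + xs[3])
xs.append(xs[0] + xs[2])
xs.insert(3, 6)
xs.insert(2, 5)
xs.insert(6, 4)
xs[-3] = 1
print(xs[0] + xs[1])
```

xs[1] = xs[0]-xs[-1] = 0-5 = -5 → [0, -5, 5]
append xs[-1]+xs[-1] = 5+5 = 10 → [0, -5, 5, 10]
append xs[-1]+xs[3] = 10+10 = 20 → [0, -5, 5, 10, 20]
append xs[0]+xs[2] = 0+5 = 5 → [0, -5, 5, 10, 20, 5]
insert 6 at 3 → [0, -5, 5, 6, 10, 20, 5]
insert 5 at 2 → [0, -5, 5, 5, 6, 10, 20, 5]
insert 4 at 6 → [0, -5, 5, 5, 6, 10, 4, 20, 5]
xs[-3] = 1 → [0, -5, 5, 5, 6, 10, 1, 20, 5]
xs[0]+xs[1] = 0+(-5) = -5

-5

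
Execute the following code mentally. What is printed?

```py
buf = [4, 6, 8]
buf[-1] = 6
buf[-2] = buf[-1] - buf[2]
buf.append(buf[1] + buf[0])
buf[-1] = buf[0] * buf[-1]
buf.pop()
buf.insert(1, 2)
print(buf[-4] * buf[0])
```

16

buf[-1] = 6 → [4, 6, 6]
buf[-2] = buf[-1]-buf[2] = 6-6 = 0 → [4, 0, 6]
append buf[1]+buf[0] = 0+4 = 4 → [4, 0, 6, 4]
buf[-1] = buf[0]*buf[-1] = 4*4 = 16 → [4, 0, 6, 16]
pop() removes 16 → [4, 0, 6]
insert 2 at 1 → [4, 2, 0, 6]
buf[-4]*buf[0] = 4*4 = 16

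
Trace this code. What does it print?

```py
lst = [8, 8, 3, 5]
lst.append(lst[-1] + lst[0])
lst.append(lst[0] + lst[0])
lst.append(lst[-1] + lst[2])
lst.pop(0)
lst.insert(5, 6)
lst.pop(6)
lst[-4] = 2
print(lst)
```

append lst[-1]+lst[0] = 5+8 = 13 → [8, 8, 3, 5, 13]
append lst[0]+lst[0] = 8+8 = 16 → [8, 8, 3, 5, 13, 16]
append lst[-1]+lst[2] = 16+3 = 19 → [8, 8, 3, 5, 13, 16, 19]
pop(0) removes 8 → [8, 3, 5, 13, 16, 19]
insert 6 at 5 → [8, 3, 5, 13, 16, 6, 19]
pop(6) removes 19 → [8, 3, 5, 13, 16, 6]
lst[-4] = 2 → [8, 3, 2, 13, 16, 6]

[8, 3, 2, 13, 16, 6]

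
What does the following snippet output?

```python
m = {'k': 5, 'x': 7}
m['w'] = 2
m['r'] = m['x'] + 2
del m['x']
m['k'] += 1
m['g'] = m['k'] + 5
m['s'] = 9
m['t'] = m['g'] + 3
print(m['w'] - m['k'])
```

m['w'] = 2 → {'k': 5, 'x': 7, 'w': 2}
m['r'] = m['x']+2 = 9 → {'k': 5, 'x': 7, 'w': 2, 'r': 9}
del 'x' → {'k': 5, 'w': 2, 'r': 9}
m['k'] = 5+1 = 6 → {'k': 6, 'w': 2, 'r': 9}
m['g'] = m['k']+5 = 11 → {'k': 6, 'w': 2, 'r': 9, 'g': 11}
m['s'] = 9 → {'k': 6, 'w': 2, 'r': 9, 'g': 11, 's': 9}
m['t'] = m['g']+3 = 14 → {'k': 6, 'w': 2, 'r': 9, 'g': 11, 's': 9, 't': 14}
m['w']-m['k'] = 2-6 = -4

-4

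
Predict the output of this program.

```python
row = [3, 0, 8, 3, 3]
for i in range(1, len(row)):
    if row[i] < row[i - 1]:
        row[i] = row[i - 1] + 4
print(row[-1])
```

16

i=1: 0<3, row[1] = 3+4 = 7 → [3, 7, 8, 3, 3]
i=2: 8>=7, unchanged → [3, 7, 8, 3, 3]
i=3: 3<8, row[3] = 8+4 = 12 → [3, 7, 8, 12, 3]
i=4: 3<12, row[4] = 12+4 = 16 → [3, 7, 8, 12, 16]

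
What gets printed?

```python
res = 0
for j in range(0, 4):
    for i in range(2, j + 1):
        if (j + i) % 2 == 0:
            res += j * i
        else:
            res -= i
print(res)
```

11

j=2,i=2: even sum, res = 0+4 = 4
j=3,i=2: odd sum, res = 4-2 = 2
j=3,i=3: even sum, res = 2+9 = 11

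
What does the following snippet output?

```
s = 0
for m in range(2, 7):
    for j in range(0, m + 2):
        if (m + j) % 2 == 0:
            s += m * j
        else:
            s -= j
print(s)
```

110

m=2,j=0: even sum, s = 0+0 = 0
m=2,j=1: odd sum, s = 0-1 = -1
m=2,j=2: even sum, s = (-1)+4 = 3
m=2,j=3: odd sum, s = 3-3 = 0
m=3,j=0: odd sum, s = 0-0 = 0
m=3,j=1: even sum, s = 0+3 = 3
m=3,j=2: odd sum, s = 3-2 = 1
m=3,j=3: even sum, s = 1+9 = 10
m=3,j=4: odd sum, s = 10-4 = 6
m=4,j=0: even sum, s = 6+0 = 6
m=4,j=1: odd sum, s = 6-1 = 5
m=4,j=2: even sum, s = 5+8 = 13
m=4,j=3: odd sum, s = 13-3 = 10
m=4,j=4: even sum, s = 10+16 = 26
m=4,j=5: odd sum, s = 26-5 = 21
m=5,j=0: odd sum, s = 21-0 = 21
m=5,j=1: even sum, s = 21+5 = 26
m=5,j=2: odd sum, s = 26-2 = 24
m=5,j=3: even sum, s = 24+15 = 39
m=5,j=4: odd sum, s = 39-4 = 35
m=5,j=5: even sum, s = 35+25 = 60
m=5,j=6: odd sum, s = 60-6 = 54
m=6,j=0: even sum, s = 54+0 = 54
m=6,j=1: odd sum, s = 54-1 = 53
m=6,j=2: even sum, s = 53+12 = 65
m=6,j=3: odd sum, s = 65-3 = 62
m=6,j=4: even sum, s = 62+24 = 86
m=6,j=5: odd sum, s = 86-5 = 81
m=6,j=6: even sum, s = 81+36 = 117
m=6,j=7: odd sum, s = 117-7 = 110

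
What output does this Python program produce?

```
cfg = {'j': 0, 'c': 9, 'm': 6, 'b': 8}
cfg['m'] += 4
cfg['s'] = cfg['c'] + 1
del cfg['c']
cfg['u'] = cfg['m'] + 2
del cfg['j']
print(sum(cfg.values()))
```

40

cfg['m'] = 6+4 = 10 → {'j': 0, 'c': 9, 'm': 10, 'b': 8}
cfg['s'] = cfg['c']+1 = 10 → {'j': 0, 'c': 9, 'm': 10, 'b': 8, 's': 10}
del 'c' → {'j': 0, 'm': 10, 'b': 8, 's': 10}
cfg['u'] = cfg['m']+2 = 12 → {'j': 0, 'm': 10, 'b': 8, 's': 10, 'u': 12}
del 'j' → {'m': 10, 'b': 8, 's': 10, 'u': 12}
sum of values = 40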